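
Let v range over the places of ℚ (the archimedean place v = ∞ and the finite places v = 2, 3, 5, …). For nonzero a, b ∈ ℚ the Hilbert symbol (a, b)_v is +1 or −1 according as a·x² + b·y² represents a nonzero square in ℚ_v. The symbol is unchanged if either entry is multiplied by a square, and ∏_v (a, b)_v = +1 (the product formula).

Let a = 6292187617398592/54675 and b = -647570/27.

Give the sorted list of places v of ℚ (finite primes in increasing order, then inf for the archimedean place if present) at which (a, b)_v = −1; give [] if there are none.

[3, 11]

(a, b) ≡ (39, -2310) mod (ℚ^×)²; places V = {2, 3, 5, 7, 11, 13, 19, 23, 29, 31, ∞}.
(a,b)_7: α=2, u≡2; β=1, v≡5 (mod 7); (2|7)=+1, (5|7)=-1; sign (−1)^0·+1^1·-1^2 = +1.
(a,b)_19: α=2, u≡16; β=0, v≡8 (mod 19); (16|19)=+1, (8|19)=-1; sign (−1)^0·+1^0·-1^2 = +1.
(a,b)_5: α=-2, u≡1; β=1, v≡3 (mod 5); (1|5)=+1, (3|5)=-1; sign (−1)^0·+1^1·-1^-2 = +1.
(a,b)_29: α=2, u≡2; β=2, v≡8 (mod 29); (2|29)=-1, (8|29)=-1; sign (−1)^0·-1^2·-1^2 = +1.
(a,b)_2: α=6, β=1; u≡7, v≡5 (mod 8); ε(u)ε(v)=1·0, αω(v)=6·1, βω(u)=1·0; sum ≡ 0  ⇒  +1.
(a,b)_13: α=1, u≡4; β=0, v≡12 (mod 13); (4|13)=+1, (12|13)=+1; sign (−1)^0·+1^0·+1^1 = +1.
(a,b)_∞: sgn(39)=+, sgn(-2310)=−, so +1.
(a,b)_31: α=2, u≡19; β=0, v≡26 (mod 31); (19|31)=+1, (26|31)=-1; sign (−1)^0·+1^0·-1^2 = +1.
(a,b)_11: α=0, u≡6; β=1, v≡7 (mod 11); (6|11)=-1, (7|11)=-1; sign (−1)^0·-1^1·-1^0 = -1.
(a,b)_3: α=-7, u≡1; β=-3, v≡1 (mod 3); (1|3)=+1, (1|3)=+1; sign (−1)^1·+1^-3·+1^-7 = -1.
(a,b)_23: α=2, u≡8; β=0, v≡16 (mod 23); (8|23)=+1, (16|23)=+1; sign (−1)^0·+1^0·+1^2 = +1.
(39, -2310 / ℚ) ramifies at {3, 11}: a division algebra.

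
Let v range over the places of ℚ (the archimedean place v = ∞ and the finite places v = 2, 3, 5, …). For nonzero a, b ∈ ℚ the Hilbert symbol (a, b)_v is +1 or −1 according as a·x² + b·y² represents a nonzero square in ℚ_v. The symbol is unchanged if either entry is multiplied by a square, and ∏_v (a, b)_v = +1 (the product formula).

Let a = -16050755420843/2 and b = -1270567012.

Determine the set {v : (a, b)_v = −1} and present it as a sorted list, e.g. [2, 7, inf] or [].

Mod squares: a ≡ -2124694, b ≡ -3553. Check v ∈ {∞, 2, 11, 13, 17, 19, 23}.
v=∞: -2124694 < 0 and -3553 < 0  ⇒  (a,b)_∞ = -1.
v=19: a=19^1·(≡14), b=19^1·(≡15) mod 19; (14|19)=-1, (15|19)=-1; (−1)^{1·1·9}·(-1)^1·(-1)^1 = -1.
v=2: v_2(a)=-1, v_2(b)=2; units ≡ 5, 7 (mod 8); ε·ε+αω+βω = 0·1+-1·0+2·1 ≡ 0  ⇒  (a,b)_2 = +1.
v=23: a=23^3·(≡1), b=23^2·(≡16) mod 23; (1|23)=+1, (16|23)=+1; (−1)^{3·2·11}·(+1)^2·(+1)^3 = +1.
v=17: a=17^1·(≡1), b=17^1·(≡6) mod 17; (1|17)=+1, (6|17)=-1; (−1)^{1·1·8}·(+1)^1·(-1)^1 = -1.
v=11: a=11^1·(≡2), b=11^1·(≡2) mod 11; (2|11)=-1, (2|11)=-1; (−1)^{1·1·5}·(-1)^1·(-1)^1 = -1.
v=13: a=13^5·(≡2), b=13^2·(≡12) mod 13; (2|13)=-1, (12|13)=+1; (−1)^{5·2·6}·(-1)^2·(+1)^5 = +1.
|Ram(-2124694, -3553)| = 4, even; anisotropic at {11, 17, 19, ∞}.

[11, 17, 19, inf]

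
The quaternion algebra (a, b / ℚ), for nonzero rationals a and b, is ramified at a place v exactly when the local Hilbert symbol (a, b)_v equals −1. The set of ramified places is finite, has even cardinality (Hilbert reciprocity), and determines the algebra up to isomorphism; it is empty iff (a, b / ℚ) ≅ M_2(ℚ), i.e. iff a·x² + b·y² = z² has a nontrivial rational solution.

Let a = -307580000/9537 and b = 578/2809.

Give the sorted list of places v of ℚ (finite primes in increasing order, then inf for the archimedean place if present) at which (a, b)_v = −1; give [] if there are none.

Mod squares: a ≡ -6006, b ≡ 2. Check v ∈ {∞, 2, 3, 5, 7, 11, 13, 17, 53}.
v=2: v_2(a)=5, v_2(b)=1; units ≡ 5, 1 (mod 8); ε·ε+αω+βω = 0·0+5·0+1·1 ≡ 1  ⇒  (a,b)_2 = -1.
v=17: a=17^-2·(≡3), b=17^2·(≡9) mod 17; (3|17)=-1, (9|17)=+1; (−1)^{-2·2·8}·(-1)^2·(+1)^-2 = +1.
v=∞: -6006 < 0 and 2 > 0  ⇒  (a,b)_∞ = +1.
v=3: a=3^-1·(≡2), b=3^0·(≡2) mod 3; (2|3)=-1, (2|3)=-1; (−1)^{-1·0·1}·(-1)^0·(-1)^-1 = -1.
v=13: a=13^3·(≡11), b=13^0·(≡6) mod 13; (11|13)=-1, (6|13)=-1; (−1)^{3·0·6}·(-1)^0·(-1)^3 = -1.
v=11: a=11^-1·(≡1), b=11^0·(≡7) mod 11; (1|11)=+1, (7|11)=-1; (−1)^{-1·0·5}·(+1)^0·(-1)^-1 = -1.
v=53: a=53^0·(≡4), b=53^-2·(≡48) mod 53; (4|53)=+1, (48|53)=-1; (−1)^{0·-2·26}·(+1)^-2·(-1)^0 = +1.
v=5: a=5^4·(≡1), b=5^0·(≡2) mod 5; (1|5)=+1, (2|5)=-1; (−1)^{4·0·2}·(+1)^0·(-1)^4 = +1.
v=7: a=7^1·(≡5), b=7^0·(≡2) mod 7; (5|7)=-1, (2|7)=+1; (−1)^{1·0·3}·(-1)^0·(+1)^1 = +1.
Ram(-6006, 2) = {2, 3, 11, 13}; no ℚ_2-point on the conic.

[2, 3, 11, 13]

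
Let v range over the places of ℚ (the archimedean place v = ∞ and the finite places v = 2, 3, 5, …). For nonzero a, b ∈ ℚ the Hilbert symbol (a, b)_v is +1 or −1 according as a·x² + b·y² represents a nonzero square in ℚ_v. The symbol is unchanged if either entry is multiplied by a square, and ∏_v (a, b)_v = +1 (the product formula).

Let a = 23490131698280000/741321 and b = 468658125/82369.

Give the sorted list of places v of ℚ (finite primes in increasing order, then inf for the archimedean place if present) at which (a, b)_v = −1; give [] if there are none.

Mod squares: a ≡ 17, b ≡ 493. Check v ∈ {∞, 2, 3, 5, 7, 13, 17, 29, 41}.
v=3: a=3^-2·(≡2), b=3^2·(≡1) mod 3; (2|3)=-1, (1|3)=+1; (−1)^{-2·2·1}·(-1)^2·(+1)^-2 = +1.
v=∞: 17 > 0 and 493 > 0  ⇒  (a,b)_∞ = +1.
v=41: a=41^-2·(≡27), b=41^-2·(≡5) mod 41; (27|41)=-1, (5|41)=+1; (−1)^{-2·-2·20}·(-1)^-2·(+1)^-2 = +1.
v=29: a=29^4·(≡3), b=29^1·(≡3) mod 29; (3|29)=-1, (3|29)=-1; (−1)^{4·1·14}·(-1)^1·(-1)^4 = -1.
v=13: a=13^2·(≡9), b=13^2·(≡4) mod 13; (9|13)=+1, (4|13)=+1; (−1)^{2·2·6}·(+1)^2·(+1)^2 = +1.
v=5: a=5^4·(≡3), b=5^4·(≡2) mod 5; (3|5)=-1, (2|5)=-1; (−1)^{4·4·2}·(-1)^4·(-1)^4 = +1.
v=7: a=7^-2·(≡6), b=7^-2·(≡5) mod 7; (6|7)=-1, (5|7)=-1; (−1)^{-2·-2·3}·(-1)^-2·(-1)^-2 = +1.
v=2: v_2(a)=6, v_2(b)=0; units ≡ 1, 5 (mod 8); ε·ε+αω+βω = 0·0+6·1+0·0 ≡ 0  ⇒  (a,b)_2 = +1.
v=17: a=17^3·(≡15), b=17^1·(≡6) mod 17; (15|17)=+1, (6|17)=-1; (−1)^{3·1·8}·(+1)^1·(-1)^3 = -1.
(17, 493 / ℚ) ramifies at {17, 29}: a division algebra.

[17, 29]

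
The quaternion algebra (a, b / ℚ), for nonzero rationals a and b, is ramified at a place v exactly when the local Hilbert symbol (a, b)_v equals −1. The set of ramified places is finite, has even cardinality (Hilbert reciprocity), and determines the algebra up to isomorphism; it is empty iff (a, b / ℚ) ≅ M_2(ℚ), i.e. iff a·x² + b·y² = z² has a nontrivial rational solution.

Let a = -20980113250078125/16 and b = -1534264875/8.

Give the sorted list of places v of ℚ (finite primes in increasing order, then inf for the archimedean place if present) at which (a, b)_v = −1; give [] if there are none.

Mod squares: a ≡ -2805, b ≡ -390. Check v ∈ {∞, 2, 3, 5, 11, 13, 17}.
v=11: a=11^3·(≡3), b=11^2·(≡7) mod 11; (3|11)=+1, (7|11)=-1; (−1)^{3·2·5}·(+1)^2·(-1)^3 = -1.
v=5: a=5^7·(≡4), b=5^3·(≡2) mod 5; (4|5)=+1, (2|5)=-1; (−1)^{7·3·2}·(+1)^3·(-1)^7 = -1.
v=∞: -2805 < 0 and -390 < 0  ⇒  (a,b)_∞ = -1.
v=2: v_2(a)=-4, v_2(b)=-3; units ≡ 3, 5 (mod 8); ε·ε+αω+βω = 1·0+-4·1+-3·1 ≡ 1  ⇒  (a,b)_2 = -1.
v=3: a=3^5·(≡1), b=3^3·(≡2) mod 3; (1|3)=+1, (2|3)=-1; (−1)^{5·3·1}·(+1)^3·(-1)^5 = +1.
v=13: a=13^2·(≡3), b=13^1·(≡1) mod 13; (3|13)=+1, (1|13)=+1; (−1)^{2·1·6}·(+1)^1·(+1)^2 = +1.
v=17: a=17^3·(≡5), b=17^2·(≡9) mod 17; (5|17)=-1, (9|17)=+1; (−1)^{3·2·8}·(-1)^2·(+1)^3 = +1.
(-2805, -390 / ℚ) ramifies at {2, 5, 11, ∞}: a division algebra.

[2, 5, 11, inf]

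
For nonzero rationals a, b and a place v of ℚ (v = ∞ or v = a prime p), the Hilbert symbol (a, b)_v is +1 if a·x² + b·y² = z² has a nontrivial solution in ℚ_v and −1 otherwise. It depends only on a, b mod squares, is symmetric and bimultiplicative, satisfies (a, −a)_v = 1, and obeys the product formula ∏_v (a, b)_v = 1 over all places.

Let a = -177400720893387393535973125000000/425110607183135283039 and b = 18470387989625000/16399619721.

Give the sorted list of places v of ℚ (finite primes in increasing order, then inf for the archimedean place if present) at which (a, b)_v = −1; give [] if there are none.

(a, b) ≡ (-403, 506) mod (ℚ^×)²; places V = {2, 3, 5, 7, 11, 13, 17, 23, 31, ∞}.
(a,b)_7: α=-2, u≡6; β=0, v≡1 (mod 7); (6|7)=-1, (1|7)=+1; sign (−1)^0·-1^0·+1^-2 = +1.
(a,b)_17: α=-4, u≡5; β=-2, v≡16 (mod 17); (5|17)=-1, (16|17)=+1; sign (−1)^0·-1^-2·+1^-4 = +1.
(a,b)_∞: sgn(-403)=−, sgn(506)=+, so +1.
(a,b)_13: α=13, u≡8; β=6, v≡4 (mod 13); (8|13)=-1, (4|13)=+1; sign (−1)^0·-1^6·+1^13 = +1.
(a,b)_11: α=6, u≡9; β=3, v≡8 (mod 11); (9|11)=+1, (8|11)=-1; sign (−1)^0·+1^3·-1^6 = +1.
(a,b)_2: α=6, β=3; u≡5, v≡5 (mod 8); ε(u)ε(v)=0·0, αω(v)=6·1, βω(u)=3·1; sum ≡ 1  ⇒  -1.
(a,b)_31: α=-3, u≡5; β=-2, v≡1 (mod 31); (5|31)=+1, (1|31)=+1; sign (−1)^0·+1^-2·+1^-3 = +1.
(a,b)_5: α=10, u≡3; β=6, v≡1 (mod 5); (3|5)=-1, (1|5)=+1; sign (−1)^0·-1^6·+1^10 = +1.
(a,b)_3: α=-20, u≡2; β=-10, v≡2 (mod 3); (2|3)=-1, (2|3)=-1; sign (−1)^0·-1^-10·-1^-20 = +1.
(a,b)_23: α=2, u≡7; β=1, v≡10 (mod 23); (7|23)=-1, (10|23)=-1; sign (−1)^0·-1^1·-1^2 = -1.
Ram(-403, 506) = {2, 23}; no ℚ_2-point on the conic.

[2, 23]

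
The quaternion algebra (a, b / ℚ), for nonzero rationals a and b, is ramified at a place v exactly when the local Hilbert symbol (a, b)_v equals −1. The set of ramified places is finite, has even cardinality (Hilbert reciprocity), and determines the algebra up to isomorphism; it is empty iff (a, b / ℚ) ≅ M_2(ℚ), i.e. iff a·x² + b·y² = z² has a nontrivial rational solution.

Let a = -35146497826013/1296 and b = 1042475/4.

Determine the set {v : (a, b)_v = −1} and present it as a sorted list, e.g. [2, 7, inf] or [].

Mod squares: a ≡ -20213, b ≡ 851. Check v ∈ {∞, 2, 3, 5, 7, 17, 23, 29, 37, 41}.
v=29: a=29^1·(≡1), b=29^0·(≡3) mod 29; (1|29)=+1, (3|29)=-1; (−1)^{1·0·14}·(+1)^0·(-1)^1 = -1.
v=23: a=23^2·(≡8), b=23^1·(≡21) mod 23; (8|23)=+1, (21|23)=-1; (−1)^{2·1·11}·(+1)^1·(-1)^2 = +1.
v=5: a=5^0·(≡2), b=5^2·(≡1) mod 5; (2|5)=-1, (1|5)=+1; (−1)^{0·2·2}·(-1)^2·(+1)^0 = +1.
v=37: a=37^2·(≡3), b=37^1·(≡23) mod 37; (3|37)=+1, (23|37)=-1; (−1)^{2·1·18}·(+1)^1·(-1)^2 = +1.
v=17: a=17^1·(≡1), b=17^0·(≡13) mod 17; (1|17)=+1, (13|17)=+1; (−1)^{1·0·8}·(+1)^0·(+1)^1 = +1.
v=2: v_2(a)=-4, v_2(b)=-2; units ≡ 3, 3 (mod 8); ε·ε+αω+βω = 1·1+-4·1+-2·1 ≡ 1  ⇒  (a,b)_2 = -1.
v=41: a=41^1·(≡31), b=41^0·(≡33) mod 41; (31|41)=+1, (33|41)=+1; (−1)^{1·0·20}·(+1)^0·(+1)^1 = +1.
v=3: a=3^-4·(≡1), b=3^0·(≡2) mod 3; (1|3)=+1, (2|3)=-1; (−1)^{-4·0·1}·(+1)^0·(-1)^-4 = +1.
v=∞: -20213 < 0 and 851 > 0  ⇒  (a,b)_∞ = +1.
v=7: a=7^4·(≡6), b=7^2·(≡4) mod 7; (6|7)=-1, (4|7)=+1; (−1)^{4·2·3}·(-1)^2·(+1)^4 = +1.
|Ram(-20213, 851)| = 2, even; anisotropic at {2, 29}.

[2, 29]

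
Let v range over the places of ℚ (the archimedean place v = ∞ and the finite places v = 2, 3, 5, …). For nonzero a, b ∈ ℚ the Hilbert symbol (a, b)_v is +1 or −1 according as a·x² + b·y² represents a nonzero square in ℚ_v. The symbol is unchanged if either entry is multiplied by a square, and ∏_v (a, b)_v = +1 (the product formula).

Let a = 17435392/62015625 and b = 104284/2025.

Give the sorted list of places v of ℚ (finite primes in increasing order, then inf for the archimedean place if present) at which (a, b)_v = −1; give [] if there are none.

(a, b) ≡ (403, 31) mod (ℚ^×)²; places V = {2, 3, 5, 7, 13, 29, 31, ∞}.
(a,b)_13: α=3, u≡5; β=0, v≡5 (mod 13); (5|13)=-1, (5|13)=-1; sign (−1)^0·-1^0·-1^3 = -1.
(a,b)_3: α=-4, u≡1; β=-4, v≡1 (mod 3); (1|3)=+1, (1|3)=+1; sign (−1)^0·+1^-4·+1^-4 = +1.
(a,b)_2: α=8, β=2; u≡3, v≡7 (mod 8); ε(u)ε(v)=1·1, αω(v)=8·0, βω(u)=2·1; sum ≡ 1  ⇒  -1.
(a,b)_29: α=0, u≡15; β=2, v≡10 (mod 29); (15|29)=-1, (10|29)=-1; sign (−1)^0·-1^2·-1^0 = +1.
(a,b)_∞: sgn(403)=+, sgn(31)=+, so +1.
(a,b)_5: α=-6, u≡3; β=-2, v≡4 (mod 5); (3|5)=-1, (4|5)=+1; sign (−1)^0·-1^-2·+1^-6 = +1.
(a,b)_7: α=-2, u≡4; β=0, v≡6 (mod 7); (4|7)=+1, (6|7)=-1; sign (−1)^0·+1^0·-1^-2 = +1.
(a,b)_31: α=1, u≡30; β=1, v≡14 (mod 31); (30|31)=-1, (14|31)=+1; sign (−1)^1·-1^1·+1^1 = +1.
(403, 31 / ℚ) ramifies at {2, 13}: a division algebra.

[2, 13]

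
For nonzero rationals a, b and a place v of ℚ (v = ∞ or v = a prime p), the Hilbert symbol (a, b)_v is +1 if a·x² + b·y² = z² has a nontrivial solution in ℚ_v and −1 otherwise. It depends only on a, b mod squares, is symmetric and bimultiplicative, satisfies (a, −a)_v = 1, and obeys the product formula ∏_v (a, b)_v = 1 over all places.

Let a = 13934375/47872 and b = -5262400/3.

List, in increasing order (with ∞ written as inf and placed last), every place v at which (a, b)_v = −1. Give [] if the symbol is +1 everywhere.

[3, 5, 7, 17]

Mod squares: a ≡ 85085, b ≡ -9867. Check v ∈ {∞, 2, 3, 5, 7, 11, 13, 17, 23}.
v=23: a=23^0·(≡1), b=23^1·(≡9) mod 23; (1|23)=+1, (9|23)=+1; (−1)^{0·1·11}·(+1)^1·(+1)^0 = +1.
v=3: a=3^0·(≡2), b=3^-1·(≡2) mod 3; (2|3)=-1, (2|3)=-1; (−1)^{0·-1·1}·(-1)^-1·(-1)^0 = -1.
v=7: a=7^3·(≡3), b=7^0·(≡6) mod 7; (3|7)=-1, (6|7)=-1; (−1)^{3·0·3}·(-1)^0·(-1)^3 = -1.
v=∞: 85085 > 0 and -9867 < 0  ⇒  (a,b)_∞ = +1.
v=2: v_2(a)=-8, v_2(b)=6; units ≡ 5, 5 (mod 8); ε·ε+αω+βω = 0·0+-8·1+6·1 ≡ 0  ⇒  (a,b)_2 = +1.
v=11: a=11^-1·(≡10), b=11^1·(≡4) mod 11; (10|11)=-1, (4|11)=+1; (−1)^{-1·1·5}·(-1)^1·(+1)^-1 = +1.
v=5: a=5^5·(≡2), b=5^2·(≡3) mod 5; (2|5)=-1, (3|5)=-1; (−1)^{5·2·2}·(-1)^2·(-1)^5 = -1.
v=17: a=17^-1·(≡11), b=17^0·(≡6) mod 17; (11|17)=-1, (6|17)=-1; (−1)^{-1·0·8}·(-1)^0·(-1)^-1 = -1.
v=13: a=13^1·(≡2), b=13^1·(≡11) mod 13; (2|13)=-1, (11|13)=-1; (−1)^{1·1·6}·(-1)^1·(-1)^1 = +1.
|Ram(85085, -9867)| = 4, even; anisotropic at {3, 5, 7, 17}.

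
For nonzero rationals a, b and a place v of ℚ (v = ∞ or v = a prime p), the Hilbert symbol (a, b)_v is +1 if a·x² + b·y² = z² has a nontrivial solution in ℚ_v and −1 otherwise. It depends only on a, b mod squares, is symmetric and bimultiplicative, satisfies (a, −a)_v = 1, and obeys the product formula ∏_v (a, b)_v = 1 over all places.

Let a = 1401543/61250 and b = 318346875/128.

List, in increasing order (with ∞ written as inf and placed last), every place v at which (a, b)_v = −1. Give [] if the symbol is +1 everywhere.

(a, b) ≡ (286, 2310) mod (ℚ^×)²; places V = {2, 3, 5, 7, 11, 13, ∞}.
(a,b)_7: α=-2, u≡6; β=3, v≡1 (mod 7); (6|7)=-1, (1|7)=+1; sign (−1)^0·-1^3·+1^-2 = -1.
(a,b)_3: α=4, u≡1; β=3, v≡2 (mod 3); (1|3)=+1, (2|3)=-1; sign (−1)^0·+1^3·-1^4 = +1.
(a,b)_5: α=-4, u≡1; β=5, v≡2 (mod 5); (1|5)=+1, (2|5)=-1; sign (−1)^0·+1^5·-1^-4 = +1.
(a,b)_∞: sgn(286)=+, sgn(2310)=+, so +1.
(a,b)_2: α=-1, β=-7; u≡7, v≡3 (mod 8); ε(u)ε(v)=1·1, αω(v)=-1·1, βω(u)=-7·0; sum ≡ 0  ⇒  +1.
(a,b)_13: α=1, u≡4; β=0, v≡12 (mod 13); (4|13)=+1, (12|13)=+1; sign (−1)^0·+1^0·+1^1 = +1.
(a,b)_11: α=3, u≡4; β=1, v≡3 (mod 11); (4|11)=+1, (3|11)=+1; sign (−1)^1·+1^1·+1^3 = -1.
(286, 2310 / ℚ) ramifies at {7, 11}: a division algebra.

[7, 11]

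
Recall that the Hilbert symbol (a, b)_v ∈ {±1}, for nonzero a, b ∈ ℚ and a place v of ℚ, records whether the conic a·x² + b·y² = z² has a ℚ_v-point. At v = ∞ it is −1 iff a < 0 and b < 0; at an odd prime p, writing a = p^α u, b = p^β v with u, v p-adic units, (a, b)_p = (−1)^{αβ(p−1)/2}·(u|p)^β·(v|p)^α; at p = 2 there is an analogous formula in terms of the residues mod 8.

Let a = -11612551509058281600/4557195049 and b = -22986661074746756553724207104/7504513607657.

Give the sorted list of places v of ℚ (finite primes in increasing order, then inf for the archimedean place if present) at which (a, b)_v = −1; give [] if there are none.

[2, inf]

(a, b) ≡ (-1794, -30498) mod (ℚ^×)²; places V = {2, 3, 5, 7, 11, 13, 17, 19, 23, 31, ∞}.
(a,b)_17: α=-2, u≡9; β=-5, v≡13 (mod 17); (9|17)=+1, (13|17)=+1; sign (−1)^0·+1^-5·+1^-2 = +1.
(a,b)_31: α=4, u≡4; β=6, v≡15 (mod 31); (4|31)=+1, (15|31)=-1; sign (−1)^0·+1^6·-1^4 = +1.
(a,b)_13: α=3, u≡2; β=5, v≡2 (mod 13); (2|13)=-1, (2|13)=-1; sign (−1)^0·-1^5·-1^3 = +1.
(a,b)_∞: sgn(-1794)=−, sgn(-30498)=−, so -1.
(a,b)_23: α=3, u≡22; β=5, v≡6 (mod 23); (22|23)=-1, (6|23)=+1; sign (−1)^1·-1^5·+1^3 = +1.
(a,b)_2: α=7, β=13; u≡7, v≡7 (mod 8); ε(u)ε(v)=1·1, αω(v)=7·0, βω(u)=13·0; sum ≡ 1  ⇒  -1.
(a,b)_3: α=1, u≡2; β=3, v≡1 (mod 3); (2|3)=-1, (1|3)=+1; sign (−1)^1·-1^3·+1^1 = +1.
(a,b)_11: α=-2, u≡6; β=-4, v≡9 (mod 11); (6|11)=-1, (9|11)=+1; sign (−1)^0·-1^-4·+1^-2 = +1.
(a,b)_7: α=2, u≡5; β=2, v≡2 (mod 7); (5|7)=-1, (2|7)=+1; sign (−1)^0·-1^2·+1^2 = +1.
(a,b)_5: α=2, u≡4; β=0, v≡3 (mod 5); (4|5)=+1, (3|5)=-1; sign (−1)^0·+1^0·-1^2 = +1.
(a,b)_19: α=-4, u≡4; β=-2, v≡17 (mod 19); (4|19)=+1, (17|19)=+1; sign (−1)^0·+1^-2·+1^-4 = +1.
Ram(-1794, -30498) = {2, ∞}; no ℚ_2-point on the conic.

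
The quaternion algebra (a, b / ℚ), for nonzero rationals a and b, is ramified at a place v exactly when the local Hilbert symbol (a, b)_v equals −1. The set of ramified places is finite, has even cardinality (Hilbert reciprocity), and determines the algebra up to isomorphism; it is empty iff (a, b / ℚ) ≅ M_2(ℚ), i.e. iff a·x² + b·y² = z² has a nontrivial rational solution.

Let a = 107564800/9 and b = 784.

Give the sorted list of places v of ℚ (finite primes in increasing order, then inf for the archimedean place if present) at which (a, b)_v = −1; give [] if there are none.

[]

Mod squares: a ≡ 7, b ≡ 1. Check v ∈ {∞, 2, 3, 5, 7}.
v=∞: 7 > 0 and 1 > 0  ⇒  (a,b)_∞ = +1.
v=5: a=5^2·(≡3), b=5^0·(≡4) mod 5; (3|5)=-1, (4|5)=+1; (−1)^{2·0·2}·(-1)^0·(+1)^2 = +1.
v=7: a=7^5·(≡1), b=7^2·(≡2) mod 7; (1|7)=+1, (2|7)=+1; (−1)^{5·2·3}·(+1)^2·(+1)^5 = +1.
v=2: v_2(a)=8, v_2(b)=4; units ≡ 7, 1 (mod 8); ε·ε+αω+βω = 1·0+8·0+4·0 ≡ 0  ⇒  (a,b)_2 = +1.
v=3: a=3^-2·(≡1), b=3^0·(≡1) mod 3; (1|3)=+1, (1|3)=+1; (−1)^{-2·0·1}·(+1)^0·(+1)^-2 = +1.
Every local symbol is +1, so the conic 7·x² + 1·y² = z² has ℚ_v-points for all v and hence a ℚ-point; (a, b / ℚ) ≅ M_2(ℚ).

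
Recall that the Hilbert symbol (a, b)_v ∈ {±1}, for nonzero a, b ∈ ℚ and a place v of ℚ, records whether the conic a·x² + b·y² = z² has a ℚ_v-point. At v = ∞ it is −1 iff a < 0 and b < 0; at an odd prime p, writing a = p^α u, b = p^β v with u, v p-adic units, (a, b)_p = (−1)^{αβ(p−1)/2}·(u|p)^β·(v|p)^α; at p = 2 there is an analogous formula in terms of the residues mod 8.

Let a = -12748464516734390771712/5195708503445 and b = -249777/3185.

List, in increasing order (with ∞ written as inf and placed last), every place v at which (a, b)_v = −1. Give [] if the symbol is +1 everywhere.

Mod squares: a ≡ -10, b ≡ -2145. Check v ∈ {∞, 2, 3, 5, 7, 11, 13, 19, 23, 29, 41, 47}.
v=∞: -10 < 0 and -2145 < 0  ⇒  (a,b)_∞ = -1.
v=29: a=29^2·(≡26), b=29^2·(≡13) mod 29; (26|29)=-1, (13|29)=+1; (−1)^{2·2·14}·(-1)^2·(+1)^2 = +1.
v=2: v_2(a)=13, v_2(b)=0; units ≡ 3, 7 (mod 8); ε·ε+αω+βω = 1·1+13·0+0·1 ≡ 1  ⇒  (a,b)_2 = -1.
v=7: a=7^2·(≡2), b=7^-2·(≡2) mod 7; (2|7)=+1, (2|7)=+1; (−1)^{2·-2·3}·(+1)^-2·(+1)^2 = +1.
v=23: a=23^-4·(≡1), b=23^0·(≡17) mod 23; (1|23)=+1, (17|23)=-1; (−1)^{-4·0·11}·(+1)^0·(-1)^-4 = +1.
v=3: a=3^10·(≡2), b=3^3·(≡2) mod 3; (2|3)=-1, (2|3)=-1; (−1)^{10·3·1}·(-1)^3·(-1)^10 = -1.
v=19: a=19^2·(≡7), b=19^0·(≡14) mod 19; (7|19)=+1, (14|19)=-1; (−1)^{2·0·9}·(+1)^0·(-1)^2 = +1.
v=47: a=47^-2·(≡24), b=47^0·(≡6) mod 47; (24|47)=+1, (6|47)=+1; (−1)^{-2·0·23}·(+1)^0·(+1)^-2 = +1.
v=11: a=11^6·(≡9), b=11^1·(≡5) mod 11; (9|11)=+1, (5|11)=+1; (−1)^{6·1·5}·(+1)^1·(+1)^6 = +1.
v=5: a=5^-1·(≡2), b=5^-1·(≡4) mod 5; (2|5)=-1, (4|5)=+1; (−1)^{-1·-1·2}·(-1)^-1·(+1)^-1 = -1.
v=13: a=13^0·(≡1), b=13^-1·(≡4) mod 13; (1|13)=+1, (4|13)=+1; (−1)^{0·-1·6}·(+1)^-1·(+1)^0 = +1.
v=41: a=41^-2·(≡31), b=41^0·(≡13) mod 41; (31|41)=+1, (13|41)=-1; (−1)^{-2·0·20}·(+1)^0·(-1)^-2 = +1.
Ram(-10, -2145) = {2, 3, 5, ∞}; no ℚ_2-point on the conic.

[2, 3, 5, inf]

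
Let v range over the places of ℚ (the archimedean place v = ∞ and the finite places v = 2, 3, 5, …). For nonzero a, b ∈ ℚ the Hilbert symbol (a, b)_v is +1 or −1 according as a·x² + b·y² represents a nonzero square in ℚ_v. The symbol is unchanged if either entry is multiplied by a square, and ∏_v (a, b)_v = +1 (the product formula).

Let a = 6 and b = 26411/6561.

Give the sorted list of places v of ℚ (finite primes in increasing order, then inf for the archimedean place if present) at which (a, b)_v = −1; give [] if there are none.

Mod squares: a ≡ 6, b ≡ 11. Check v ∈ {∞, 2, 3, 7, 11}.
v=11: a=11^0·(≡6), b=11^1·(≡5) mod 11; (6|11)=-1, (5|11)=+1; (−1)^{0·1·5}·(-1)^1·(+1)^0 = -1.
v=7: a=7^0·(≡6), b=7^4·(≡2) mod 7; (6|7)=-1, (2|7)=+1; (−1)^{0·4·3}·(-1)^4·(+1)^0 = +1.
v=2: v_2(a)=1, v_2(b)=0; units ≡ 3, 3 (mod 8); ε·ε+αω+βω = 1·1+1·1+0·1 ≡ 0  ⇒  (a,b)_2 = +1.
v=∞: 6 > 0 and 11 > 0  ⇒  (a,b)_∞ = +1.
v=3: a=3^1·(≡2), b=3^-8·(≡2) mod 3; (2|3)=-1, (2|3)=-1; (−1)^{1·-8·1}·(-1)^-8·(-1)^1 = -1.
(6, 11 / ℚ) ramifies at {3, 11}: a division algebra.

[3, 11]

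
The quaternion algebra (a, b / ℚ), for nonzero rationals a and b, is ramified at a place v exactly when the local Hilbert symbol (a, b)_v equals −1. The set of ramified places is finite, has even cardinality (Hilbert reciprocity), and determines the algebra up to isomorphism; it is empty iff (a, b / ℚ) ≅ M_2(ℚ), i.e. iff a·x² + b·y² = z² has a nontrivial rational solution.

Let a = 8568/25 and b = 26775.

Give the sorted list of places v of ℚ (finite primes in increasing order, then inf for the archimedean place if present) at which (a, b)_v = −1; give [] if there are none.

(a, b) ≡ (238, 119) mod (ℚ^×)²; places V = {2, 3, 5, 7, 17, ∞}.
(a,b)_7: α=1, u≡5; β=1, v≡3 (mod 7); (5|7)=-1, (3|7)=-1; sign (−1)^1·-1^1·-1^1 = -1.
(a,b)_17: α=1, u≡12; β=1, v≡11 (mod 17); (12|17)=-1, (11|17)=-1; sign (−1)^0·-1^1·-1^1 = +1.
(a,b)_2: α=3, β=0; u≡7, v≡7 (mod 8); ε(u)ε(v)=1·1, αω(v)=3·0, βω(u)=0·0; sum ≡ 1  ⇒  -1.
(a,b)_∞: sgn(238)=+, sgn(119)=+, so +1.
(a,b)_3: α=2, u≡1; β=2, v≡2 (mod 3); (1|3)=+1, (2|3)=-1; sign (−1)^0·+1^2·-1^2 = +1.
(a,b)_5: α=-2, u≡3; β=2, v≡1 (mod 5); (3|5)=-1, (1|5)=+1; sign (−1)^0·-1^2·+1^-2 = +1.
(238, 119 / ℚ) ramifies at {2, 7}: a division algebra.

[2, 7]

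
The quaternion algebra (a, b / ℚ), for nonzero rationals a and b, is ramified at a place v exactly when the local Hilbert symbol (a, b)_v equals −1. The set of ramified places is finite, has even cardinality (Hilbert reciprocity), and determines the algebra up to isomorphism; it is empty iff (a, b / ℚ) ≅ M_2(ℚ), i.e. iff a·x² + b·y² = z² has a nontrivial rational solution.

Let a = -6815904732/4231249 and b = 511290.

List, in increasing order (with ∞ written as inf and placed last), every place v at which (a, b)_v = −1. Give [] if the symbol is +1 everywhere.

Mod squares: a ≡ -39767, b ≡ 56810. Check v ∈ {∞, 2, 3, 5, 7, 11, 13, 17, 19, 23}.
v=7: a=7^1·(≡3), b=7^0·(≡3) mod 7; (3|7)=-1, (3|7)=-1; (−1)^{1·0·3}·(-1)^0·(-1)^1 = -1.
v=19: a=19^1·(≡11), b=19^1·(≡6) mod 19; (11|19)=+1, (6|19)=+1; (−1)^{1·1·9}·(+1)^1·(+1)^1 = -1.
v=2: v_2(a)=2, v_2(b)=1; units ≡ 1, 5 (mod 8); ε·ε+αω+βω = 0·0+2·1+1·0 ≡ 0  ⇒  (a,b)_2 = +1.
v=23: a=23^3·(≡22), b=23^1·(≡12) mod 23; (22|23)=-1, (12|23)=+1; (−1)^{3·1·11}·(-1)^1·(+1)^3 = +1.
v=17: a=17^-2·(≡15), b=17^0·(≡15) mod 17; (15|17)=+1, (15|17)=+1; (−1)^{-2·0·8}·(+1)^0·(+1)^-2 = +1.
v=13: a=13^1·(≡4), b=13^1·(≡5) mod 13; (4|13)=+1, (5|13)=-1; (−1)^{1·1·6}·(+1)^1·(-1)^1 = -1.
v=∞: -39767 < 0 and 56810 > 0  ⇒  (a,b)_∞ = +1.
v=11: a=11^-4·(≡4), b=11^0·(≡10) mod 11; (4|11)=+1, (10|11)=-1; (−1)^{-4·0·5}·(+1)^0·(-1)^-4 = +1.
v=3: a=3^4·(≡1), b=3^2·(≡2) mod 3; (1|3)=+1, (2|3)=-1; (−1)^{4·2·1}·(+1)^2·(-1)^4 = +1.
v=5: a=5^0·(≡2), b=5^1·(≡3) mod 5; (2|5)=-1, (3|5)=-1; (−1)^{0·1·2}·(-1)^1·(-1)^0 = -1.
Ram(-39767, 56810) = {5, 7, 13, 19}; no ℚ_5-point on the conic.

[5, 7, 13, 19]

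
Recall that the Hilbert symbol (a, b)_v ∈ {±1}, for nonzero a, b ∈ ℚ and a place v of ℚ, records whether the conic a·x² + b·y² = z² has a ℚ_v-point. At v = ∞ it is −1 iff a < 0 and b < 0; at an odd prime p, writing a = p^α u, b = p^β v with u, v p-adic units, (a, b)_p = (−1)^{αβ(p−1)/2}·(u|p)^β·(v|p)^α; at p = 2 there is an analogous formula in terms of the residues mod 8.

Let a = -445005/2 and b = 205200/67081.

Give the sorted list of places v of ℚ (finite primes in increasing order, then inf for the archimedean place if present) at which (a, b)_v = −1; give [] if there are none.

(a, b) ≡ (-98890, 57) mod (ℚ^×)²; places V = {2, 3, 5, 7, 11, 19, 29, 31, 37, ∞}.
(a,b)_31: α=1, u≡30; β=0, v≡17 (mod 31); (30|31)=-1, (17|31)=-1; sign (−1)^0·-1^0·-1^1 = -1.
(a,b)_11: α=1, u≡7; β=0, v≡2 (mod 11); (7|11)=-1, (2|11)=-1; sign (−1)^0·-1^0·-1^1 = -1.
(a,b)_∞: sgn(-98890)=−, sgn(57)=+, so +1.
(a,b)_5: α=1, u≡2; β=2, v≡3 (mod 5); (2|5)=-1, (3|5)=-1; sign (−1)^0·-1^2·-1^1 = -1.
(a,b)_3: α=2, u≡2; β=3, v≡1 (mod 3); (2|3)=-1, (1|3)=+1; sign (−1)^0·-1^3·+1^2 = -1.
(a,b)_29: α=1, u≡27; β=0, v≡28 (mod 29); (27|29)=-1, (28|29)=+1; sign (−1)^0·-1^0·+1^1 = +1.
(a,b)_2: α=-1, β=4; u≡3, v≡1 (mod 8); ε(u)ε(v)=1·0, αω(v)=-1·0, βω(u)=4·1; sum ≡ 0  ⇒  +1.
(a,b)_37: α=0, u≡34; β=-2, v≡6 (mod 37); (34|37)=+1, (6|37)=-1; sign (−1)^0·+1^-2·-1^0 = +1.
(a,b)_19: α=0, u≡16; β=1, v≡18 (mod 19); (16|19)=+1, (18|19)=-1; sign (−1)^0·+1^1·-1^0 = +1.
(a,b)_7: α=0, u≡3; β=-2, v≡4 (mod 7); (3|7)=-1, (4|7)=+1; sign (−1)^0·-1^-2·+1^0 = +1.
Ram(-98890, 57) = {3, 5, 11, 31}; no ℚ_3-point on the conic.

[3, 5, 11, 31]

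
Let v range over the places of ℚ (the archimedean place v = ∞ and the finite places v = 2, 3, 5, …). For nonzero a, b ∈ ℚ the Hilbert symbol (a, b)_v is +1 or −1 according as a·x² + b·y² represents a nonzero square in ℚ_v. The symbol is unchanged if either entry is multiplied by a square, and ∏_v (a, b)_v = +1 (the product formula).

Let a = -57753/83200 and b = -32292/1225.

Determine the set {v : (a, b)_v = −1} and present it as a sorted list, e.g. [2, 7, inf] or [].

[2, 13, 23, inf]

(a, b) ≡ (-9269, -897) mod (ℚ^×)²; places V = {2, 3, 5, 7, 13, 23, 31, ∞}.
(a,b)_13: α=-1, u≡8; β=1, v≡4 (mod 13); (8|13)=-1, (4|13)=+1; sign (−1)^0·-1^1·+1^-1 = -1.
(a,b)_∞: sgn(-9269)=−, sgn(-897)=−, so -1.
(a,b)_7: α=0, u≡5; β=-2, v≡5 (mod 7); (5|7)=-1, (5|7)=-1; sign (−1)^0·-1^-2·-1^0 = +1.
(a,b)_3: α=4, u≡1; β=3, v≡1 (mod 3); (1|3)=+1, (1|3)=+1; sign (−1)^0·+1^3·+1^4 = +1.
(a,b)_5: α=-2, u≡4; β=-2, v≡2 (mod 5); (4|5)=+1, (2|5)=-1; sign (−1)^0·+1^-2·-1^-2 = +1.
(a,b)_31: α=1, u≡24; β=0, v≡20 (mod 31); (24|31)=-1, (20|31)=+1; sign (−1)^0·-1^0·+1^1 = +1.
(a,b)_23: α=1, u≡20; β=1, v≡19 (mod 23); (20|23)=-1, (19|23)=-1; sign (−1)^1·-1^1·-1^1 = -1.
(a,b)_2: α=-8, β=2; u≡3, v≡7 (mod 8); ε(u)ε(v)=1·1, αω(v)=-8·0, βω(u)=2·1; sum ≡ 1  ⇒  -1.
Ram(-9269, -897) = {2, 13, 23, ∞}; no ℚ_2-point on the conic.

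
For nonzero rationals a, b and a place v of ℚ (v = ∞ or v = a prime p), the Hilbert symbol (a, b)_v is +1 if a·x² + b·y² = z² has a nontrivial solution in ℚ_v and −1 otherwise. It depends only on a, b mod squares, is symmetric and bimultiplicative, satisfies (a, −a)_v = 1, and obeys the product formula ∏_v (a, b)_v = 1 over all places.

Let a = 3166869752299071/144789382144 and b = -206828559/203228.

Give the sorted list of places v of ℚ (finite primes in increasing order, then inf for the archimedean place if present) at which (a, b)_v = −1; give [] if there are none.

(a, b) ≡ (31, -713) mod (ℚ^×)²; places V = {2, 3, 7, 11, 13, 23, 31, 41, 43, 47, ∞}.
(a,b)_43: α=2, u≡21; β=0, v≡28 (mod 43); (21|43)=+1, (28|43)=-1; sign (−1)^0·+1^0·-1^2 = +1.
(a,b)_47: α=-2, u≡30; β=-2, v≡15 (mod 47); (30|47)=-1, (15|47)=-1; sign (−1)^0·-1^-2·-1^-2 = +1.
(a,b)_41: α=2, u≡33; β=2, v≡18 (mod 41); (33|41)=+1, (18|41)=+1; sign (−1)^0·+1^2·+1^2 = +1.
(a,b)_23: α=-2, u≡3; β=-1, v≡17 (mod 23); (3|23)=+1, (17|23)=-1; sign (−1)^0·+1^-1·-1^-2 = +1.
(a,b)_∞: sgn(31)=+, sgn(-713)=−, so +1.
(a,b)_31: α=1, u≡9; β=1, v≡28 (mod 31); (9|31)=+1, (28|31)=+1; sign (−1)^1·+1^1·+1^1 = -1.
(a,b)_3: α=4, u≡1; β=4, v≡1 (mod 3); (1|3)=+1, (1|3)=+1; sign (−1)^0·+1^4·+1^4 = +1.
(a,b)_2: α=-10, β=-2; u≡7, v≡7 (mod 8); ε(u)ε(v)=1·1, αω(v)=-10·0, βω(u)=-2·0; sum ≡ 1  ⇒  -1.
(a,b)_7: α=4, u≡5; β=2, v≡4 (mod 7); (5|7)=-1, (4|7)=+1; sign (−1)^0·-1^2·+1^4 = +1.
(a,b)_11: α=-2, u≡3; β=0, v≡10 (mod 11); (3|11)=+1, (10|11)=-1; sign (−1)^0·+1^0·-1^-2 = +1.
(a,b)_13: α=2, u≡2; β=0, v≡2 (mod 13); (2|13)=-1, (2|13)=-1; sign (−1)^0·-1^0·-1^2 = +1.
|Ram(31, -713)| = 2, even; anisotropic at {2, 31}.

[2, 31]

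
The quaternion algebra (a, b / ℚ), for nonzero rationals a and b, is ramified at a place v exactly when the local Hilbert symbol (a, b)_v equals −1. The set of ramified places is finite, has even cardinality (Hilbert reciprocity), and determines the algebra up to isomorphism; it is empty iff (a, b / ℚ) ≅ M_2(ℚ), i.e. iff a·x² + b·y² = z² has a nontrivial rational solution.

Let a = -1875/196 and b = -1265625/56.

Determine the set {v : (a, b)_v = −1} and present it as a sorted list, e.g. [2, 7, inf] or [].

[2, inf]

(a, b) ≡ (-3, -14) mod (ℚ^×)²; places V = {2, 3, 5, 7, ∞}.
(a,b)_7: α=-2, u≡2; β=-1, v≡3 (mod 7); (2|7)=+1, (3|7)=-1; sign (−1)^0·+1^-1·-1^-2 = +1.
(a,b)_5: α=4, u≡2; β=6, v≡4 (mod 5); (2|5)=-1, (4|5)=+1; sign (−1)^0·-1^6·+1^4 = +1.
(a,b)_2: α=-2, β=-3; u≡5, v≡1 (mod 8); ε(u)ε(v)=0·0, αω(v)=-2·0, βω(u)=-3·1; sum ≡ 1  ⇒  -1.
(a,b)_∞: sgn(-3)=−, sgn(-14)=−, so -1.
(a,b)_3: α=1, u≡2; β=4, v≡1 (mod 3); (2|3)=-1, (1|3)=+1; sign (−1)^0·-1^4·+1^1 = +1.
(-3, -14 / ℚ) ramifies at {2, ∞}: a division algebra.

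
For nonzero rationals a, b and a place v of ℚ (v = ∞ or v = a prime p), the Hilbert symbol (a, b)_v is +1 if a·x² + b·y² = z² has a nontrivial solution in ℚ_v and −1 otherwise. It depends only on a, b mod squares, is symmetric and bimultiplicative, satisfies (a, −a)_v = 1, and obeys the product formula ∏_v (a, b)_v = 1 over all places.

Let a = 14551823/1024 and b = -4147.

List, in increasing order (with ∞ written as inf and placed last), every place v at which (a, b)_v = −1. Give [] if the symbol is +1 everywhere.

[11, 29]

(a, b) ≡ (143, -4147) mod (ℚ^×)²; places V = {2, 11, 13, 29, ∞}.
(a,b)_13: α=1, u≡11; β=1, v≡6 (mod 13); (11|13)=-1, (6|13)=-1; sign (−1)^0·-1^1·-1^1 = +1.
(a,b)_11: α=3, u≡10; β=1, v≡8 (mod 11); (10|11)=-1, (8|11)=-1; sign (−1)^1·-1^1·-1^3 = -1.
(a,b)_∞: sgn(143)=+, sgn(-4147)=−, so +1.
(a,b)_29: α=2, u≡15; β=1, v≡2 (mod 29); (15|29)=-1, (2|29)=-1; sign (−1)^0·-1^1·-1^2 = -1.
(a,b)_2: α=-10, β=0; u≡7, v≡5 (mod 8); ε(u)ε(v)=1·0, αω(v)=-10·1, βω(u)=0·0; sum ≡ 0  ⇒  +1.
(143, -4147 / ℚ) ramifies at {11, 29}: a division algebra.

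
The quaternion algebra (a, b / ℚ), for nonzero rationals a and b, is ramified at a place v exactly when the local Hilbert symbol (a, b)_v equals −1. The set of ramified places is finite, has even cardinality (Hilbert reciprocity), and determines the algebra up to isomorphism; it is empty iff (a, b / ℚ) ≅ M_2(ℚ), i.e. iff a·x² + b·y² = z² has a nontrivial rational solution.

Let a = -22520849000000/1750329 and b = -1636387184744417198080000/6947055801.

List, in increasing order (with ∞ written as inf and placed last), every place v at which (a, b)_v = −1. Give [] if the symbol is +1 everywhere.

[2, 13, 41, inf]

Mod squares: a ≡ -22520849, b ≡ -13. Check v ∈ {∞, 2, 3, 5, 7, 13, 29, 31, 41, 47}.
v=3: a=3^-6·(≡1), b=3^-10·(≡2) mod 3; (1|3)=+1, (2|3)=-1; (−1)^{-6·-10·1}·(+1)^-10·(-1)^-6 = +1.
v=∞: -22520849 < 0 and -13 < 0  ⇒  (a,b)_∞ = -1.
v=5: a=5^6·(≡1), b=5^4·(≡2) mod 5; (1|5)=+1, (2|5)=-1; (−1)^{6·4·2}·(+1)^4·(-1)^6 = +1.
v=31: a=31^1·(≡15), b=31^2·(≡25) mod 31; (15|31)=-1, (25|31)=+1; (−1)^{1·2·15}·(-1)^2·(+1)^1 = +1.
v=13: a=13^1·(≡8), b=13^1·(≡9) mod 13; (8|13)=-1, (9|13)=+1; (−1)^{1·1·6}·(-1)^1·(+1)^1 = -1.
v=7: a=7^-4·(≡6), b=7^-6·(≡2) mod 7; (6|7)=-1, (2|7)=+1; (−1)^{-4·-6·3}·(-1)^-6·(+1)^-4 = +1.
v=41: a=41^1·(≡19), b=41^2·(≡30) mod 41; (19|41)=-1, (30|41)=-1; (−1)^{1·2·20}·(-1)^2·(-1)^1 = -1.
v=2: v_2(a)=6, v_2(b)=26; units ≡ 7, 3 (mod 8); ε·ε+αω+βω = 1·1+6·1+26·0 ≡ 1  ⇒  (a,b)_2 = -1.
v=29: a=29^1·(≡15), b=29^2·(≡6) mod 29; (15|29)=-1, (6|29)=+1; (−1)^{1·2·14}·(-1)^2·(+1)^1 = +1.
v=47: a=47^1·(≡19), b=47^2·(≡4) mod 47; (19|47)=-1, (4|47)=+1; (−1)^{1·2·23}·(-1)^2·(+1)^1 = +1.
Ram(-22520849, -13) = {2, 13, 41, ∞}; no ℚ_2-point on the conic.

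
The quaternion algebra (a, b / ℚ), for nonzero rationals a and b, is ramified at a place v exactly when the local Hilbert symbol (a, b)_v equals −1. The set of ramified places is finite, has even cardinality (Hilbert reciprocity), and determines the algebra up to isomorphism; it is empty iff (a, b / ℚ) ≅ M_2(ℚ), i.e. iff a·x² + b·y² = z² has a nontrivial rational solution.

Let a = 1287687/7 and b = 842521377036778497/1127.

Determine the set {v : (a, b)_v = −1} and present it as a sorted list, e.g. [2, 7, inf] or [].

[3, 23]

(a, b) ≡ (24969, 16031) mod (ℚ^×)²; places V = {2, 3, 7, 17, 19, 23, 29, 41, ∞}.
(a,b)_3: α=1, u≡1; β=8, v≡2 (mod 3); (1|3)=+1, (2|3)=-1; sign (−1)^0·+1^8·-1^1 = -1.
(a,b)_19: α=2, u≡2; β=4, v≡15 (mod 19); (2|19)=-1, (15|19)=-1; sign (−1)^0·-1^4·-1^2 = +1.
(a,b)_7: α=-1, u≡2; β=-2, v≡1 (mod 7); (2|7)=+1, (1|7)=+1; sign (−1)^0·+1^-2·+1^-1 = +1.
(a,b)_41: α=1, u≡6; β=3, v≡19 (mod 41); (6|41)=-1, (19|41)=-1; sign (−1)^0·-1^3·-1^1 = +1.
(a,b)_2: α=0, β=0; u≡1, v≡7 (mod 8); ε(u)ε(v)=0·1, αω(v)=0·0, βω(u)=0·0; sum ≡ 0  ⇒  +1.
(a,b)_17: α=0, u≡8; β=1, v≡15 (mod 17); (8|17)=+1, (15|17)=+1; sign (−1)^0·+1^1·+1^0 = +1.
(a,b)_29: α=1, u≡13; β=2, v≡13 (mod 29); (13|29)=+1, (13|29)=+1; sign (−1)^0·+1^2·+1^1 = +1.
(a,b)_23: α=0, u≡21; β=-1, v≡11 (mod 23); (21|23)=-1, (11|23)=-1; sign (−1)^0·-1^-1·-1^0 = -1.
(a,b)_∞: sgn(24969)=+, sgn(16031)=+, so +1.
|Ram(24969, 16031)| = 2, even; anisotropic at {3, 23}.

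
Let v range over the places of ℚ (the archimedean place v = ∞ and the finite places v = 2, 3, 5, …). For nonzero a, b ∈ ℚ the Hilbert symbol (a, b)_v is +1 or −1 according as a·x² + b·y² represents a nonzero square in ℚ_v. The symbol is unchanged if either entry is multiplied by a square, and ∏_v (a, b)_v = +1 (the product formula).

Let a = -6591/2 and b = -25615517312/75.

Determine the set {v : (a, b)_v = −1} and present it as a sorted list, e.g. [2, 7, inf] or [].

[3, 7, 11, 13, 17, inf]

Mod squares: a ≡ -78, b ≡ -7854. Check v ∈ {∞, 2, 3, 5, 7, 11, 13, 17, 23}.
v=7: a=7^0·(≡5), b=7^1·(≡5) mod 7; (5|7)=-1, (5|7)=-1; (−1)^{0·1·3}·(-1)^1·(-1)^0 = -1.
v=∞: -78 < 0 and -7854 < 0  ⇒  (a,b)_∞ = -1.
v=11: a=11^0·(≡10), b=11^1·(≡1) mod 11; (10|11)=-1, (1|11)=+1; (−1)^{0·1·5}·(-1)^1·(+1)^0 = -1.
v=3: a=3^1·(≡1), b=3^-1·(≡1) mod 3; (1|3)=+1, (1|3)=+1; (−1)^{1·-1·1}·(+1)^-1·(+1)^1 = -1.
v=13: a=13^3·(≡5), b=13^0·(≡7) mod 13; (5|13)=-1, (7|13)=-1; (−1)^{3·0·6}·(-1)^0·(-1)^3 = -1.
v=17: a=17^0·(≡11), b=17^3·(≡6) mod 17; (11|17)=-1, (6|17)=-1; (−1)^{0·3·8}·(-1)^3·(-1)^0 = -1.
v=5: a=5^0·(≡2), b=5^-2·(≡1) mod 5; (2|5)=-1, (1|5)=+1; (−1)^{0·-2·2}·(-1)^-2·(+1)^0 = +1.
v=2: v_2(a)=-1, v_2(b)=7; units ≡ 1, 1 (mod 8); ε·ε+αω+βω = 0·0+-1·0+7·0 ≡ 0  ⇒  (a,b)_2 = +1.
v=23: a=23^0·(≡5), b=23^2·(≡18) mod 23; (5|23)=-1, (18|23)=+1; (−1)^{0·2·11}·(-1)^2·(+1)^0 = +1.
|Ram(-78, -7854)| = 6, even; anisotropic at {3, 7, 11, 13, 17, ∞}.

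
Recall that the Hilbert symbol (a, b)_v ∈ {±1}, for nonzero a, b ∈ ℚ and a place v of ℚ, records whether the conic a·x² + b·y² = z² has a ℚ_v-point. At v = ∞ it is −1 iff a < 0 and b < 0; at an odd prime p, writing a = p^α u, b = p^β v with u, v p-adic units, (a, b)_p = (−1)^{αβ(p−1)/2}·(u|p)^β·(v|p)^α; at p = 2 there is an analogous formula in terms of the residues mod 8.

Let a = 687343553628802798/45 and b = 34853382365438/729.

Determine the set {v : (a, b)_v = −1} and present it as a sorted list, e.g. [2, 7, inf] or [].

Mod squares: a ≡ 75110, b ≡ 216398. Check v ∈ {∞, 2, 3, 5, 7, 13, 29, 37, 41}.
v=29: a=29^1·(≡1), b=29^1·(≡4) mod 29; (1|29)=+1, (4|29)=+1; (−1)^{1·1·14}·(+1)^1·(+1)^1 = +1.
v=3: a=3^-2·(≡2), b=3^-6·(≡2) mod 3; (2|3)=-1, (2|3)=-1; (−1)^{-2·-6·1}·(-1)^-6·(-1)^-2 = +1.
v=5: a=5^-1·(≡2), b=5^0·(≡2) mod 5; (2|5)=-1, (2|5)=-1; (−1)^{-1·0·2}·(-1)^0·(-1)^-1 = -1.
v=13: a=13^2·(≡3), b=13^1·(≡2) mod 13; (3|13)=+1, (2|13)=-1; (−1)^{2·1·6}·(+1)^1·(-1)^2 = +1.
v=7: a=7^7·(≡3), b=7^7·(≡1) mod 7; (3|7)=-1, (1|7)=+1; (−1)^{7·7·3}·(-1)^7·(+1)^7 = +1.
v=41: a=41^2·(≡4), b=41^1·(≡13) mod 41; (4|41)=+1, (13|41)=-1; (−1)^{2·1·20}·(+1)^1·(-1)^2 = +1.
v=37: a=37^3·(≡18), b=37^2·(≡22) mod 37; (18|37)=-1, (22|37)=-1; (−1)^{3·2·18}·(-1)^2·(-1)^3 = -1.
v=∞: 75110 > 0 and 216398 > 0  ⇒  (a,b)_∞ = +1.
v=2: v_2(a)=1, v_2(b)=1; units ≡ 3, 7 (mod 8); ε·ε+αω+βω = 1·1+1·0+1·1 ≡ 0  ⇒  (a,b)_2 = +1.
|Ram(75110, 216398)| = 2, even; anisotropic at {5, 37}.

[5, 37]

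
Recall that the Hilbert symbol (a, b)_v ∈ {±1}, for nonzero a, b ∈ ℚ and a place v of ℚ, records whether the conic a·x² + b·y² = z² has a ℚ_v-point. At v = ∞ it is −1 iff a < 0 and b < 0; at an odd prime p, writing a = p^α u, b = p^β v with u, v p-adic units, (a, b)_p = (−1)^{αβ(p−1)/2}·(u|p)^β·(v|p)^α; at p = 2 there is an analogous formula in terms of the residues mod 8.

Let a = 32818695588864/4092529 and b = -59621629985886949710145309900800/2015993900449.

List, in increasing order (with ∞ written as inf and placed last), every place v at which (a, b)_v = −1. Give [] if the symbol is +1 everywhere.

Mod squares: a ≡ 1739, b ≡ -4982. Check v ∈ {∞, 2, 3, 5, 7, 17, 37, 47, 53}.
v=37: a=37^1·(≡30), b=37^2·(≡32) mod 37; (30|37)=+1, (32|37)=-1; (−1)^{1·2·18}·(+1)^2·(-1)^1 = -1.
v=3: a=3^8·(≡2), b=3^14·(≡1) mod 3; (2|3)=-1, (1|3)=+1; (−1)^{8·14·1}·(-1)^14·(+1)^8 = +1.
v=2: v_2(a)=10, v_2(b)=23; units ≡ 3, 5 (mod 8); ε·ε+αω+βω = 1·0+10·1+23·1 ≡ 1  ⇒  (a,b)_2 = -1.
v=5: a=5^0·(≡1), b=5^2·(≡2) mod 5; (1|5)=+1, (2|5)=-1; (−1)^{0·2·2}·(+1)^2·(-1)^0 = +1.
v=7: a=7^-2·(≡6), b=7^0·(≡1) mod 7; (6|7)=-1, (1|7)=+1; (−1)^{-2·0·3}·(-1)^0·(+1)^-2 = +1.
v=53: a=53^2·(≡10), b=53^5·(≡32) mod 53; (10|53)=+1, (32|53)=-1; (−1)^{2·5·26}·(+1)^5·(-1)^2 = +1.
v=47: a=47^1·(≡8), b=47^3·(≡23) mod 47; (8|47)=+1, (23|47)=-1; (−1)^{1·3·23}·(+1)^3·(-1)^1 = +1.
v=∞: 1739 > 0 and -4982 < 0  ⇒  (a,b)_∞ = +1.
v=17: a=17^-4·(≡6), b=17^-10·(≡15) mod 17; (6|17)=-1, (15|17)=+1; (−1)^{-4·-10·8}·(-1)^-10·(+1)^-4 = +1.
Ram(1739, -4982) = {2, 37}; no ℚ_2-point on the conic.

[2, 37]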